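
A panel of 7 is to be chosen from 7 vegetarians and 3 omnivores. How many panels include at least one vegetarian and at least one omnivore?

Total 7-person selections from all 10: C(10,7) = 120.
Subtract selections that omit an entire group: no vegetarians → C(3,7) = 0; no omnivores → C(7,7) = 1.
Both groups omitted at once is impossible, so 120 − 1 = 119.

119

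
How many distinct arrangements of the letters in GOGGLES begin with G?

360

Fix G in the first position and arrange the remaining 6 letters.
Those 6 letters have G appearing twice, giving (6)!/(2!) = 360.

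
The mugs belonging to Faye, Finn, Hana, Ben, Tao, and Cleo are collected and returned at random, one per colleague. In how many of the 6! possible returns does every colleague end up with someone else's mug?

This is the derangement count D_6: permutations of 6 items with no fixed point.
By inclusion–exclusion this is Σ_{j=0}^{6} (−1)^j C(6,j)·(6−j)!.
Computing: 720 − 720 + 360 − 120 + 30 − 6 + 1 = 265.

265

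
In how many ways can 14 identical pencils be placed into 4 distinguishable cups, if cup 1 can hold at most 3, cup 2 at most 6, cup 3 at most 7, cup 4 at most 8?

168

Ignoring the caps, the number of non-negative solutions to x_1+…+x_4 = 14 is C(17,3) = 680.
Subtract solutions that violate a single cap (substitute x_i' = x_i − (cap_i+1)): x_1 ≥ 4 gives C(13,3) = 286; x_2 ≥ 7 gives C(10,3) = 120; x_3 ≥ 8 gives C(9,3) = 84; x_4 ≥ 9 gives C(8,3) = 56. Together 546.
Add back pairs where two caps are both exceeded: 20 + 10 + 4 + 0 + 0 + 0 = 34.
By inclusion–exclusion the count is 680 − 546 + 34 = 168.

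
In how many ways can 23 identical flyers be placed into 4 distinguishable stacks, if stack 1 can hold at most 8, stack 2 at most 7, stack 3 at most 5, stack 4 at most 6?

By stars and bars, unrestricted non-negative solutions to x_1+…+x_4 = 23 number C(23+3,3) = 2600.
Subtract solutions that violate a single cap (substitute x_i' = x_i − (cap_i+1)): x_1 ≥ 9 gives C(17,3) = 680; x_2 ≥ 8 gives C(18,3) = 816; x_3 ≥ 6 gives C(20,3) = 1140; x_4 ≥ 7 gives C(19,3) = 969. Together 3605.
Add back pairs where two caps are both exceeded: 84 + 165 + 120 + 220 + 165 + 286 = 1040.
Subtract triples: 1 + 0 + 4 + 10 = 15.
By inclusion–exclusion the count is 2600 − 3605 + 1040 − 15 = 20.

20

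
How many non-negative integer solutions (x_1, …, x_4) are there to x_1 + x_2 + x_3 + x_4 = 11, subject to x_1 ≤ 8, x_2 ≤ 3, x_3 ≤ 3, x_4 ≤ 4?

Ignoring the caps, the number of non-negative solutions to x_1+…+x_4 = 11 is C(14,3) = 364.
Subtract solutions that violate a single cap (substitute x_i' = x_i − (cap_i+1)): x_1 ≥ 9 gives C(5,3) = 10; x_2 ≥ 4 gives C(10,3) = 120; x_3 ≥ 4 gives C(10,3) = 120; x_4 ≥ 5 gives C(9,3) = 84. Together 334.
Add back pairs where two caps are both exceeded: 0 + 0 + 0 + 20 + 10 + 10 = 40.
By inclusion–exclusion the count is 364 − 334 + 40 = 70.

70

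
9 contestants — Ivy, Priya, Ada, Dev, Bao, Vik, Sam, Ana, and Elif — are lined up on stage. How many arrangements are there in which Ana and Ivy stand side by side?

80640

Glue Ana and Ivy into one block (2 internal orders), leaving 8 units to arrange in a row.
So the count is 2·(8)! = 80640.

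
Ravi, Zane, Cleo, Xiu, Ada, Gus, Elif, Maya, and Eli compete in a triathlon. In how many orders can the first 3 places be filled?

504

There are 9 choices for 1st place, 8 for 2nd, and 7 for 3rd.
That gives 9 × 8 × 7 = 504.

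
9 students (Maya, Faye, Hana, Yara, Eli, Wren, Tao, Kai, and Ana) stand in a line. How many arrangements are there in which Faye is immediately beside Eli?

80640

Treat {Faye, Eli} as a single unit. There are 8 units to order, and the pair itself can be ordered 2 ways.
That gives 2 × 8! = 2 × 40320 = 80640.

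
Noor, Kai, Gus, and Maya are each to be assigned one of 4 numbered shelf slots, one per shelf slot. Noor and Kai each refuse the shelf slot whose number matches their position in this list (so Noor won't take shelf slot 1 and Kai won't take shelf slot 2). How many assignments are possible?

14

Let Aᵢ (for i ∈ {1, 2}) be the placements that put person i in their forbidden shelf slot. Any j of these fix j positions, leaving (4−j)! ways to fill the rest, and there are C(2,j) ways to pick which j.
By inclusion–exclusion, the number of valid placements is Σ_{j=0}^{2} (−1)^j C(2,j)·(4−j)!.
Computing: 24 − 12 + 2 = 14.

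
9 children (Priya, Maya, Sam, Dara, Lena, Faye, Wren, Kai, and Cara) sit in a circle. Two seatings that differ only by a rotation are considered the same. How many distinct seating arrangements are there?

40320

Fix one person's seat to break rotational symmetry; the remaining 8 people can be arranged in (8)! = 40320 ways.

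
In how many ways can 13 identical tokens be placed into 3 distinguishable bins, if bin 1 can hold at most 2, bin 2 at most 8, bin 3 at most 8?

15

By stars and bars, unrestricted non-negative solutions to x_1+…+x_3 = 13 number C(13+2,2) = 105.
Subtract solutions that violate a single cap (substitute x_i' = x_i − (cap_i+1)): x_1 ≥ 3 gives C(12,2) = 66; x_2 ≥ 9 gives C(6,2) = 15; x_3 ≥ 9 gives C(6,2) = 15. Together 96.
Add back pairs where two caps are both exceeded: 3 + 3 + 0 = 6.
By inclusion–exclusion the count is 105 − 96 + 6 = 15.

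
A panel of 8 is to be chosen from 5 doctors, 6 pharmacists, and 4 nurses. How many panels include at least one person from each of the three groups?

Total 8-person selections from all 15: C(15,8) = 6435.
Subtract selections that omit an entire group: no doctors → C(10,8) = 45; no pharmacists → C(9,8) = 9; no nurses → C(11,8) = 165.
Add back selections omitting two groups (i.e. drawn from a single group): C(5,8) + C(6,8) + C(4,8) = 0.
By inclusion–exclusion: 6435 − 219 + 0 = 6216.

6216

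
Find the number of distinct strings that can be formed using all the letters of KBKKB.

10

KBKKB has 5 letters with B appearing twice and K appearing 3 times.
The number of distinct arrangements is 5!/(3!·2!) = 120/12 = 10.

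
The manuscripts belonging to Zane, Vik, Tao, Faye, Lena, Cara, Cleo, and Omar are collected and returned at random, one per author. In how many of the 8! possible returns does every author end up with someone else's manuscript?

14833

This is the derangement count D_8: permutations of 8 items with no fixed point.
By inclusion–exclusion this is Σ_{j=0}^{8} (−1)^j C(8,j)·(8−j)!.
Computing: 40320 − 40320 + 20160 − 6720 + 1680 − 336 + 56 − 8 + 1 = 14833.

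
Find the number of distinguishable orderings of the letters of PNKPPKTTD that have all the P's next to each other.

1260

Treat the 3 copies of P as a single block. The multiset to arrange is then {PPP, D, K, K, N, T, T}, 7 items in all.
That gives (7)!/(2!·2!) = 1260 arrangements.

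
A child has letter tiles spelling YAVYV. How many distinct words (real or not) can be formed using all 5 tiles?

30

Letter multiplicities in YAVYV: A×1, V×2, Y×2.
The number of distinct arrangements is 5!/(2!·2!) = 120/4 = 30.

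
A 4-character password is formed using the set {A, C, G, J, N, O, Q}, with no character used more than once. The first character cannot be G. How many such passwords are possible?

720

The first character has 7−1 = 6 choices (anything except G).
The remaining 3 characters are filled from the other 6 symbols without repetition: 6 × 5 × 4 = 120.
Total: 6 × 120 = 720.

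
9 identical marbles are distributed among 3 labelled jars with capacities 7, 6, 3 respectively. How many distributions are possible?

25

Ignoring the caps, the number of non-negative solutions to x_1+…+x_3 = 9 is C(11,2) = 55.
Subtract solutions that violate a single cap (substitute x_i' = x_i − (cap_i+1)): x_1 ≥ 8 gives C(3,2) = 3; x_2 ≥ 7 gives C(4,2) = 6; x_3 ≥ 4 gives C(7,2) = 21. Together 30.
No two caps can be exceeded simultaneously, so the pair terms are all 0.
By inclusion–exclusion the count is 55 − 30 + 0 = 25.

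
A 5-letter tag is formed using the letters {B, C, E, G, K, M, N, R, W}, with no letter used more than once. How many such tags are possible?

15120

Choose and order 5 of the 9 symbols: the first letter has 9 options, the next 8, and so on down to 5.
9 × 8 × 7 × 6 × 5 = 15120.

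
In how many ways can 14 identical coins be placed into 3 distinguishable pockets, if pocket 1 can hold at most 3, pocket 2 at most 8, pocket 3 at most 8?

18

Ignoring the caps, the number of non-negative solutions to x_1+…+x_3 = 14 is C(16,2) = 120.
Subtract solutions that violate a single cap (substitute x_i' = x_i − (cap_i+1)): x_1 ≥ 4 gives C(12,2) = 66; x_2 ≥ 9 gives C(7,2) = 21; x_3 ≥ 9 gives C(7,2) = 21. Together 108.
Add back pairs where two caps are both exceeded: 3 + 3 + 0 = 6.
By inclusion–exclusion the count is 120 − 108 + 6 = 18.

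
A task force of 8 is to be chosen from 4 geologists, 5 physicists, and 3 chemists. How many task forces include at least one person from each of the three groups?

With no constraint there are C(12,8) = 495 possible selections.
Selections missing a whole group: no geologists → C(8,8) = 1; no physicists → C(7,8) = 0; no chemists → C(9,8) = 9.
Add back selections omitting two groups (i.e. drawn from a single group): C(4,8) + C(5,8) + C(3,8) = 0.
By inclusion–exclusion: 495 − 10 + 0 = 485.

485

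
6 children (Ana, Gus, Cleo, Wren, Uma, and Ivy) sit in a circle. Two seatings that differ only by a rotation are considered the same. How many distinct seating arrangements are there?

Seat Ana anywhere (absorbing the rotational symmetry), then permute the other 5: (5)! = 120.

120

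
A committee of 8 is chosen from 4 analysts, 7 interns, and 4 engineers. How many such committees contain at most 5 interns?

Split by how many interns are chosen (0 through 5).
Sum: C(7,0)·C(8,8) + C(7,1)·C(8,7) + C(7,2)·C(8,6) + C(7,3)·C(8,5) + C(7,4)·C(8,4) + C(7,5)·C(8,3) = 1 + 56 + 588 + 1960 + 2450 + 1176 = 6231.

6231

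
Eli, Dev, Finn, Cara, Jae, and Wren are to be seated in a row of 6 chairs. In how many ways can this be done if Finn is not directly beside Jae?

480

There are 6! = 720 arrangements in all. If Finn and Jae are adjacent, merging them into one block gives 2·(5)! = 240 arrangements.
Complementary counting: 720 − 240 = 480.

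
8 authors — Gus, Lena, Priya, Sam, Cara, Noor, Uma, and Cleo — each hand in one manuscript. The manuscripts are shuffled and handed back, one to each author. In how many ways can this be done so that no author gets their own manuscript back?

Let Aᵢ be the assignments in which author i gets their own manuscript. We want the size of the complement of A₁∪…∪A_8.
By inclusion–exclusion this is Σ_{j=0}^{8} (−1)^j C(8,j)·(8−j)!.
Computing: 40320 − 40320 + 20160 − 6720 + 1680 − 336 + 56 − 8 + 1 = 14833.

14833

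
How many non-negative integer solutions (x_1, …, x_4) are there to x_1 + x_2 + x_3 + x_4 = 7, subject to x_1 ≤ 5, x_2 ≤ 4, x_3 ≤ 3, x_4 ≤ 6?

Ignoring the caps, the number of non-negative solutions to x_1+…+x_4 = 7 is C(10,3) = 120.
Subtract solutions that violate a single cap (substitute x_i' = x_i − (cap_i+1)): x_1 ≥ 6 gives C(4,3) = 4; x_2 ≥ 5 gives C(5,3) = 10; x_3 ≥ 4 gives C(6,3) = 20; x_4 ≥ 7 gives C(3,3) = 1. Together 35.
No two caps can be exceeded simultaneously, so the pair terms are all 0.
By inclusion–exclusion the count is 120 − 35 + 0 = 85.

85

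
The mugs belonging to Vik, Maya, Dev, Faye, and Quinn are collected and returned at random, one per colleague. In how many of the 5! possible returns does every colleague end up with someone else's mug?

Count assignments avoiding every fixed point. For any j of the 5 colleagues fixed to their own mug, the other 5−j can be arranged in (5−j)! ways.
By inclusion–exclusion this is Σ_{j=0}^{5} (−1)^j C(5,j)·(5−j)!.
Computing: 120 − 120 + 60 − 20 + 5 − 1 = 44.

44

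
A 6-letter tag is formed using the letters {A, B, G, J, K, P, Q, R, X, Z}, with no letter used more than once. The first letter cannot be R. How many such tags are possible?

The first letter has 10−1 = 9 choices (anything except R).
The remaining 5 letters are filled from the other 9 symbols without repetition: 9 × 8 × 7 × 6 × 5 = 15120.
Total: 9 × 15120 = 136080.

136080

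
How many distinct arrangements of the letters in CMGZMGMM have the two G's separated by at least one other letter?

There are 8!/(4!·2!) = 840 arrangements of CMGZMGMM in total.
Arrangements with the G's together: treat GG as one letter, giving (7)!/(4!) = 210.
Subtracting, 840 − 210 = 630 arrangements keep the G's apart.

630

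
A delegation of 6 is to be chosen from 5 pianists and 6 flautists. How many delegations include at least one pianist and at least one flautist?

461

Unrestricted: C(11,6) = 462 ways to pick any 6 of the 11.
Subtract selections that omit an entire group: no pianists → C(6,6) = 1; no flautists → C(5,6) = 0.
Both groups omitted at once is impossible, so 462 − 1 = 461.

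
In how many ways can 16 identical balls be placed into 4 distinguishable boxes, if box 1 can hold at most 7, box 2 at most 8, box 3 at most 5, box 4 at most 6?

217

Without the upper bounds there are C(19,3) = 969 ways to split 16 among 4 boxes.
Subtract solutions that violate a single cap (substitute x_i' = x_i − (cap_i+1)): x_1 ≥ 8 gives C(11,3) = 165; x_2 ≥ 9 gives C(10,3) = 120; x_3 ≥ 6 gives C(13,3) = 286; x_4 ≥ 7 gives C(12,3) = 220. Together 791.
Add back pairs where two caps are both exceeded: 0 + 10 + 4 + 4 + 1 + 20 = 39.
By inclusion–exclusion the count is 969 − 791 + 39 = 217.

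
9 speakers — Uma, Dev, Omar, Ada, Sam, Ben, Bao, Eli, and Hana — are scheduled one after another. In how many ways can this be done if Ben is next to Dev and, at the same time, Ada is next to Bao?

Treat {Ben,Dev} as one block (2 orders) and {Ada,Bao} as another (2 orders).
That leaves 7 units to arrange: 2 × 2 × 7! = 4 × 5040 = 20160.

20160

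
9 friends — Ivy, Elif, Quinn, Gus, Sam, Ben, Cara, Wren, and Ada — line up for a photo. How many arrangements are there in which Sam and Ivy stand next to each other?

80640

Glue Sam and Ivy into one block (2 internal orders), leaving 8 units to arrange in a row.
So the count is 2·(8)! = 80640.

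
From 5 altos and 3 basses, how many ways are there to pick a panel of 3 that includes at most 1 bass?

Split by how many basses are chosen (0 through 1).
Sum: C(3,0)·C(5,3) + C(3,1)·C(5,2) = 10 + 30 = 40.

40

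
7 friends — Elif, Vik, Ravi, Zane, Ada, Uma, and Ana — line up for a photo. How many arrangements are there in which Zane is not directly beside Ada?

Of the 7! = 5040 arrangements, those with Zane and Ada adjacent number 2 × 6! = 1440 (treat the pair as a block with 2 internal orders).
Complementary counting: 5040 − 1440 = 3600.

3600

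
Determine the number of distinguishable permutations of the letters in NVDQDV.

The 6 letters of NVDQDV have repeats: D appearing twice and V appearing twice.
The number of distinct arrangements is 6!/(2!·2!) = 720/4 = 180.

180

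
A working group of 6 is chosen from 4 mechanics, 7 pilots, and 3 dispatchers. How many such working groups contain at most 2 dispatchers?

Split by how many dispatchers are chosen (0 through 2).
Sum: C(3,0)·C(11,6) + C(3,1)·C(11,5) + C(3,2)·C(11,4) = 462 + 1386 + 990 = 2838.

2838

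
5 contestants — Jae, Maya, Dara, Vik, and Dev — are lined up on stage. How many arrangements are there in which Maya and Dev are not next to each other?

72

Of the 5! = 120 arrangements, those with Maya and Dev adjacent number 2 × 4! = 48 (treat the pair as a block with 2 internal orders).
So 120 − 48 = 72 arrangements keep them apart.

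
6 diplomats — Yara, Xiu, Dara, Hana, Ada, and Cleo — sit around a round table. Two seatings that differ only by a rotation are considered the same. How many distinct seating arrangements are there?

120

Around a circle, 6 distinct people have 6!/6 = (5)! = 120 rotationally distinct seatings.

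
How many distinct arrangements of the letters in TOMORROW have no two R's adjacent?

There are 8!/(3!·2!) = 3360 arrangements of TOMORROW in total.
Arrangements with the R's together: treat RR as one letter, giving (7)!/(3!) = 840.
Hence 3360 − 840 = 2520.

2520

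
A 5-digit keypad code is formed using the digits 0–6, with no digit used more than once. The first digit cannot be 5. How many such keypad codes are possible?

The first digit has 7−1 = 6 choices (anything except 5).
The remaining 4 digits are filled from the other 6 symbols without repetition: 6 × 5 × 4 × 3 = 360.
Total: 6 × 360 = 2160.

2160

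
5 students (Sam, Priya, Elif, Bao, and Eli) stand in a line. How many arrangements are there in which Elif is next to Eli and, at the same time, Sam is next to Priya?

Treat {Elif,Eli} as one block (2 orders) and {Sam,Priya} as another (2 orders).
That leaves 3 units to arrange: 2 × 2 × 3! = 4 × 6 = 24.

24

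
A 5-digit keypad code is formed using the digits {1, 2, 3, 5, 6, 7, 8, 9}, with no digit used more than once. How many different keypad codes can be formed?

Choose and order 5 of the 8 symbols: the first digit has 8 options, the next 7, and so on down to 4.
8 × 7 × 6 × 5 × 4 = 6720.

6720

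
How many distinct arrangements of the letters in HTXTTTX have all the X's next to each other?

Treat the 2 copies of X as a single block. The multiset to arrange is then {XX, H, T, T, T, T}, 6 items in all.
That gives (6)!/(4!) = 30 arrangements.

30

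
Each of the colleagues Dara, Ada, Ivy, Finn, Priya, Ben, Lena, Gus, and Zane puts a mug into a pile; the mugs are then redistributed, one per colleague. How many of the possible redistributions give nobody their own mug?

133496

Count assignments avoiding every fixed point. For any j of the 9 colleagues fixed to their own mug, the other 9−j can be arranged in (9−j)! ways.
By inclusion–exclusion this is Σ_{j=0}^{9} (−1)^j C(9,j)·(9−j)!.
Computing: 362880 − 362880 + 181440 − 60480 + 15120 − 3024 + 504 − 72 + 9 − 1 = 133496.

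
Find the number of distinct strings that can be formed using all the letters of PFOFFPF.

105

Letter multiplicities in PFOFFPF: F×4, O×1, P×2.
The number of distinct arrangements is 7!/(4!·2!) = 5040/48 = 105.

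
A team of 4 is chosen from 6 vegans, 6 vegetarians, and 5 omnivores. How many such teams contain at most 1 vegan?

Split by how many vegans are chosen (0 through 1).
Sum: C(6,0)·C(11,4) + C(6,1)·C(11,3) = 330 + 990 = 1320.

1320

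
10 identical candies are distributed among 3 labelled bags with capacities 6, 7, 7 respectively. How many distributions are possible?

Without the upper bounds there are C(12,2) = 66 ways to split 10 among 3 bags.
Subtract solutions that violate a single cap (substitute x_i' = x_i − (cap_i+1)): x_1 ≥ 7 gives C(5,2) = 10; x_2 ≥ 8 gives C(4,2) = 6; x_3 ≥ 8 gives C(4,2) = 6. Together 22.
No two caps can be exceeded simultaneously, so the pair terms are all 0.
By inclusion–exclusion the count is 66 − 22 + 0 = 44.

44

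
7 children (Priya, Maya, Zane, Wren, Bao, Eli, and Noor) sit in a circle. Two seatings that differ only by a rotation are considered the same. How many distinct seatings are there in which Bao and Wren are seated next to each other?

Glue Bao and Wren into a block (2 internal orders). Seating 6 units around a circle gives (5)! arrangements.
So 2 × (5)! = 2 × 120 = 240.

240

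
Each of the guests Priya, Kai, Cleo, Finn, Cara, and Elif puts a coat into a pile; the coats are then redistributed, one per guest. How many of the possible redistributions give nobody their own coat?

265

Count assignments avoiding every fixed point. For any j of the 6 guests fixed to their own coat, the other 6−j can be arranged in (6−j)! ways.
By inclusion–exclusion this is Σ_{j=0}^{6} (−1)^j C(6,j)·(6−j)!.
Computing: 720 − 720 + 360 − 120 + 30 − 6 + 1 = 265.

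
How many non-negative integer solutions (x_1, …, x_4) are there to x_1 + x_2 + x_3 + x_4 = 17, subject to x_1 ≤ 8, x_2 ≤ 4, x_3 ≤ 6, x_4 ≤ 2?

Without the upper bounds there are C(20,3) = 1140 ways to split 17 among 4 variables.
Subtract solutions that violate a single cap (substitute x_i' = x_i − (cap_i+1)): x_1 ≥ 9 gives C(11,3) = 165; x_2 ≥ 5 gives C(15,3) = 455; x_3 ≥ 7 gives C(13,3) = 286; x_4 ≥ 3 gives C(17,3) = 680. Together 1586.
Add back pairs where two caps are both exceeded: 20 + 4 + 56 + 56 + 220 + 120 = 476.
Subtract triples: 0 + 1 + 0 + 10 = 11.
By inclusion–exclusion the count is 1140 − 1586 + 476 − 11 = 19.

19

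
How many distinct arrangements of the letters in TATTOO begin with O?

With the first slot taken by O, it remains to arrange the other 5 letters (TATTO).
Those 5 letters have T appearing 3 times, giving (5)!/(3!) = 20.

20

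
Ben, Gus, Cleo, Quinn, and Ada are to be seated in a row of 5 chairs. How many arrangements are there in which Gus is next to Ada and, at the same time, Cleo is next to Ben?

Treat {Gus,Ada} as one block (2 orders) and {Cleo,Ben} as another (2 orders).
That leaves 3 units to arrange: 2 × 2 × 3! = 4 × 6 = 24.

24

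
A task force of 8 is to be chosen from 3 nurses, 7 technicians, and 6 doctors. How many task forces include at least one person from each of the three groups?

Total 8-person selections from all 16: C(16,8) = 12870.
Subtract selections that omit an entire group: no nurses → C(13,8) = 1287; no technicians → C(9,8) = 9; no doctors → C(10,8) = 45.
Add back selections omitting two groups (i.e. drawn from a single group): C(3,8) + C(7,8) + C(6,8) = 0.
By inclusion–exclusion: 12870 − 1341 + 0 = 11529.

11529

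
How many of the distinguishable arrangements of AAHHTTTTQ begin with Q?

With the first slot taken by Q, it remains to arrange the other 8 letters (AAHHTTTT).
Those 8 letters have A appearing twice, H appearing twice, and T appearing 4 times, giving (8)!/(4!·2!·2!) = 420.

420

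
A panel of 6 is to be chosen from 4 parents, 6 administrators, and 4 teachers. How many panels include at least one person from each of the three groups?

Total 6-person selections from all 14: C(14,6) = 3003.
Selections missing a whole group: no parents → C(10,6) = 210; no administrators → C(8,6) = 28; no teachers → C(10,6) = 210.
Add back selections omitting two groups (i.e. drawn from a single group): C(4,6) + C(6,6) + C(4,6) = 1.
By inclusion–exclusion: 3003 − 448 + 1 = 2556.

2556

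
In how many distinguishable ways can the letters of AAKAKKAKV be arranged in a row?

630

The 9 letters of AAKAKKAKV have repeats: A appearing 4 times and K appearing 4 times.
The number of distinct arrangements is 9!/(4!·4!) = 362880/576 = 630.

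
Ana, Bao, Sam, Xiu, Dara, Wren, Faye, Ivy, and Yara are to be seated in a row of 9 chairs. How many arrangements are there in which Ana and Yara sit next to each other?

Glue Ana and Yara into one block (2 internal orders), leaving 8 units to arrange in a row.
That gives 2 × 8! = 2 × 40320 = 80640.

80640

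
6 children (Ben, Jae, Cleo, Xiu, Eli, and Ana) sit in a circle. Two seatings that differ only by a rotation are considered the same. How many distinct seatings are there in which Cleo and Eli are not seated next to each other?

72

All circular seatings of 6 people number (5)! = 120.
Those with Cleo next to Eli: fuse the pair into one unit and seat 5 units around a circle — 2·(4)! = 48.
Subtracting, 120 − 48 = 72.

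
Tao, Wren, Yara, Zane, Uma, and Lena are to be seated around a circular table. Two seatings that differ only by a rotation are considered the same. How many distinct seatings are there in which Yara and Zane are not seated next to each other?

All circular seatings of 6 people number (5)! = 120.
Seatings with Yara beside Zane: treat them as a block with 2 internal orders, giving 2 × (4)! = 48.
Subtracting, 120 − 48 = 72.

72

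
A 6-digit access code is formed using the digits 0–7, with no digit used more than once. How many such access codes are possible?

With no repetition, fill the 6 digits in order: 8 choices, then 7, down to 3.
That product is 8 × 7 × 6 × 5 × 4 × 3 = 20160.

20160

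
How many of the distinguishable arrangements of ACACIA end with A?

With the last slot taken by A, it remains to arrange the other 5 letters (CACIA).
Those 5 letters have A appearing twice and C appearing twice, giving (5)!/(2!·2!) = 30.

30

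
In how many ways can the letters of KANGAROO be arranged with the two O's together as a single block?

Treat the 2 copies of O as a single block. The multiset to arrange is then {OO, A, A, G, K, N, R}, 7 items in all.
That gives (7)!/(2!) = 2520 arrangements.

2520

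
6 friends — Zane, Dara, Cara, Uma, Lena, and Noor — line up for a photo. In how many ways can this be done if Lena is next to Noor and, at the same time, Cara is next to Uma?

96

Treat {Lena,Noor} as one block (2 orders) and {Cara,Uma} as another (2 orders).
That leaves 4 units to arrange: 2 × 2 × 4! = 4 × 24 = 96.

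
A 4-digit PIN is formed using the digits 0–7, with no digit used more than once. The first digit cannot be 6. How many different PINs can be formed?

The first digit has 8−1 = 7 choices (anything except 6).
The remaining 3 digits are filled from the other 7 symbols without repetition: 7 × 6 × 5 = 210.
Total: 7 × 210 = 1470.

1470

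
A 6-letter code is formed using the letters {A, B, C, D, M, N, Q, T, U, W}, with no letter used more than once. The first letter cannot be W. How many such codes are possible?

The first letter has 10−1 = 9 choices (anything except W).
The remaining 5 letters are filled from the other 9 symbols without repetition: 9 × 8 × 7 × 6 × 5 = 15120.
Total: 9 × 15120 = 136080.

136080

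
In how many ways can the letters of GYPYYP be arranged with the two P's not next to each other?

There are 6!/(3!·2!) = 60 arrangements of GYPYYP in total.
If the two P's are adjacent, glue them into one block, leaving 5 items to arrange: (5)!/(3!) = 20 ways.
Hence 60 − 20 = 40.

40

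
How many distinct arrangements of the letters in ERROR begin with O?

Fix O in the first position and arrange the remaining 4 letters.
Those 4 letters have R appearing 3 times, giving (4)!/(3!) = 4.

4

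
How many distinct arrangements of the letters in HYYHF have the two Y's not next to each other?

18

There are 5!/(2!·2!) = 30 arrangements of HYYHF in total.
Arrangements with the Y's together: treat YY as one letter, giving (4)!/(2!) = 12.
Hence 30 − 12 = 18.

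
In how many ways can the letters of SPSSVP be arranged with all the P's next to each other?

20

Treat the 2 copies of P as a single block. The multiset to arrange is then {PP, S, S, S, V}, 5 items in all.
That gives (5)!/(3!) = 20 arrangements.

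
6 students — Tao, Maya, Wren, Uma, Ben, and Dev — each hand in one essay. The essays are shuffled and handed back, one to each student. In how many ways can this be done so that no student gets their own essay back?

Let Aᵢ be the assignments in which student i gets their own essay. We want the size of the complement of A₁∪…∪A_6.
By inclusion–exclusion this is Σ_{j=0}^{6} (−1)^j C(6,j)·(6−j)!.
Computing: 720 − 720 + 360 − 120 + 30 − 6 + 1 = 265.

265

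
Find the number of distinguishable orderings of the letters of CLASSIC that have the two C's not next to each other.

900

There are 7!/(2!·2!) = 1260 arrangements of CLASSIC in total.
Arrangements with the C's together: treat CC as one letter, giving (6)!/(2!) = 360.
Hence 1260 − 360 = 900.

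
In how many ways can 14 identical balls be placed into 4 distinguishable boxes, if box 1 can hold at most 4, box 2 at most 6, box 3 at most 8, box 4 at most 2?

Ignoring the caps, the number of non-negative solutions to x_1+…+x_4 = 14 is C(17,3) = 680.
Subtract solutions that violate a single cap (substitute x_i' = x_i − (cap_i+1)): x_1 ≥ 5 gives C(12,3) = 220; x_2 ≥ 7 gives C(10,3) = 120; x_3 ≥ 9 gives C(8,3) = 56; x_4 ≥ 3 gives C(14,3) = 364. Together 760.
Add back pairs where two caps are both exceeded: 10 + 1 + 84 + 0 + 35 + 10 = 140.
By inclusion–exclusion the count is 680 − 760 + 140 = 60.

60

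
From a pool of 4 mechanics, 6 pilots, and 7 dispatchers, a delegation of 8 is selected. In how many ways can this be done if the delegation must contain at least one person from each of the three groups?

22813

Total 8-person selections from all 17: C(17,8) = 24310.
Selections missing a whole group: no mechanics → C(13,8) = 1287; no pilots → C(11,8) = 165; no dispatchers → C(10,8) = 45.
Add back selections omitting two groups (i.e. drawn from a single group): C(4,8) + C(6,8) + C(7,8) = 0.
By inclusion–exclusion: 24310 − 1497 + 0 = 22813.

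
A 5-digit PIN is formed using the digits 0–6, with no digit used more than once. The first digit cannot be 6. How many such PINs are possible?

2160

The first digit has 7−1 = 6 choices (anything except 6).
The remaining 4 digits are filled from the other 6 symbols without repetition: 6 × 5 × 4 × 3 = 360.
Total: 6 × 360 = 2160.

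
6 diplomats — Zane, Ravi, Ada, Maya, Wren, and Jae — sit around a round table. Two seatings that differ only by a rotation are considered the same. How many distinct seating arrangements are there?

Fix one person's seat to break rotational symmetry; the remaining 5 people can be arranged in (5)! = 120 ways.

120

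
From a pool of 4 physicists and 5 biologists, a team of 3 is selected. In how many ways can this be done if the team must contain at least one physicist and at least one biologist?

70

With no constraint there are C(9,3) = 84 possible selections.
Selections missing a whole group: no physicists → C(5,3) = 10; no biologists → C(4,3) = 4.
Both groups omitted at once is impossible, so 84 − 14 = 70.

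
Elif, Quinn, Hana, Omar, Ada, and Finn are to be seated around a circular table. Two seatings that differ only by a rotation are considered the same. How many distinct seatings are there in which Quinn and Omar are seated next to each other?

48

Glue Quinn and Omar into a block (2 internal orders). Seating 5 units around a circle gives (4)! arrangements.
So 2 × (4)! = 2 × 24 = 48.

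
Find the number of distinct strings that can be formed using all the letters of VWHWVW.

60

The 6 letters of VWHWVW have repeats: V appearing twice and W appearing 3 times.
The number of distinct arrangements is 6!/(3!·2!) = 720/12 = 60.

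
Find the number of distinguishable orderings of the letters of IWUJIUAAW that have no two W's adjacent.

17640

There are 9!/(2!·2!·2!·2!) = 22680 arrangements of IWUJIUAAW in total.
Arrangements with the W's together: treat WW as one letter, giving (8)!/(2!·2!·2!) = 5040.
Subtracting, 22680 − 5040 = 17640 arrangements keep the W's apart.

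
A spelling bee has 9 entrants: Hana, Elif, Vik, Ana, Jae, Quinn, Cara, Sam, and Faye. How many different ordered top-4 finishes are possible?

There are 9 choices for 1st place, 8 for 2nd, and so on down to 6 for position 4.
That gives 9 × 8 × 7 × 6 = 3024.

3024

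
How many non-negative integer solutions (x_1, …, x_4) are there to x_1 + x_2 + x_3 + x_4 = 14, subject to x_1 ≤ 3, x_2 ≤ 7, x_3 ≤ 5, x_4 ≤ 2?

19

Ignoring the caps, the number of non-negative solutions to x_1+…+x_4 = 14 is C(17,3) = 680.
Subtract solutions that violate a single cap (substitute x_i' = x_i − (cap_i+1)): x_1 ≥ 4 gives C(13,3) = 286; x_2 ≥ 8 gives C(9,3) = 84; x_3 ≥ 6 gives C(11,3) = 165; x_4 ≥ 3 gives C(14,3) = 364. Together 899.
Add back pairs where two caps are both exceeded: 10 + 35 + 120 + 1 + 20 + 56 = 242.
Subtract triples: 0 + 0 + 4 + 0 = 4.
By inclusion–exclusion the count is 680 − 899 + 242 − 4 = 19.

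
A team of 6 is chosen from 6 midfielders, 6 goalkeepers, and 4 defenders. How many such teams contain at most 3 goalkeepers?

Split by how many goalkeepers are chosen (0 through 3).
Sum: C(6,0)·C(10,6) + C(6,1)·C(10,5) + C(6,2)·C(10,4) + C(6,3)·C(10,3) = 210 + 1512 + 3150 + 2400 = 7272.

7272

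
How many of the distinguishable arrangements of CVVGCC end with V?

20

With the last slot taken by V, it remains to arrange the other 5 letters (CVGCC).
Those 5 letters have C appearing 3 times, giving (5)!/(3!) = 20.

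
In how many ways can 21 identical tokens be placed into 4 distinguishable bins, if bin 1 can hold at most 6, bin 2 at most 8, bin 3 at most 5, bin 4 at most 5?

20

Without the upper bounds there are C(24,3) = 2024 ways to split 21 among 4 bins.
Subtract solutions that violate a single cap (substitute x_i' = x_i − (cap_i+1)): x_1 ≥ 7 gives C(17,3) = 680; x_2 ≥ 9 gives C(15,3) = 455; x_3 ≥ 6 gives C(18,3) = 816; x_4 ≥ 6 gives C(18,3) = 816. Together 2767.
Add back pairs where two caps are both exceeded: 56 + 165 + 165 + 84 + 84 + 220 = 774.
Subtract triples: 0 + 0 + 10 + 1 = 11.
By inclusion–exclusion the count is 2024 − 2767 + 774 − 11 = 20.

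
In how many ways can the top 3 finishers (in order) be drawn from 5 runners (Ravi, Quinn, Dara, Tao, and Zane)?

60

This is an ordered selection of 3 from 5: P(5,3).
That gives 5 × 4 × 3 = 60.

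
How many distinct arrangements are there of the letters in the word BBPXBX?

60

BBPXBX has 6 letters with B appearing 3 times and X appearing twice.
So there are 6! / (3!·2!) = 60 distinguishable arrangements.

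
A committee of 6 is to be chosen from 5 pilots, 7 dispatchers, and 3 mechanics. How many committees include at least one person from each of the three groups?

With no constraint there are C(15,6) = 5005 possible selections.
Subtract selections that omit an entire group: no pilots → C(10,6) = 210; no dispatchers → C(8,6) = 28; no mechanics → C(12,6) = 924.
Add back selections omitting two groups (i.e. drawn from a single group): C(5,6) + C(7,6) + C(3,6) = 7.
By inclusion–exclusion: 5005 − 1162 + 7 = 3850.

3850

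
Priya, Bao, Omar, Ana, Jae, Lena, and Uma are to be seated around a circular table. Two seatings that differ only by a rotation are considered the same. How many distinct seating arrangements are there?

Around a circle, 7 distinct people have 7!/7 = (6)! = 720 rotationally distinct seatings.

720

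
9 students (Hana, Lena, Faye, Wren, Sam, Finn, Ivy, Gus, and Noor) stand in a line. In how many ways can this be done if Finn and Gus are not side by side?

Of the 9! = 362880 arrangements, those with Finn and Gus adjacent number 2 × 8! = 80640 (treat the pair as a block with 2 internal orders).
So 362880 − 80640 = 282240 arrangements keep them apart.

282240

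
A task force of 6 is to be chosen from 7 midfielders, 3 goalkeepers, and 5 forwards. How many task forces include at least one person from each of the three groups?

Unrestricted: C(15,6) = 5005 ways to pick any 6 of the 15.
Selections missing a whole group: no midfielders → C(8,6) = 28; no goalkeepers → C(12,6) = 924; no forwards → C(10,6) = 210.
Add back selections omitting two groups (i.e. drawn from a single group): C(7,6) + C(3,6) + C(5,6) = 7.
By inclusion–exclusion: 5005 − 1162 + 7 = 3850.

3850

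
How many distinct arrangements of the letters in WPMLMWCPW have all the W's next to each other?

Treat the 3 copies of W as a single block. The multiset to arrange is then {WWW, C, L, M, M, P, P}, 7 items in all.
That gives (7)!/(2!·2!) = 1260 arrangements.

1260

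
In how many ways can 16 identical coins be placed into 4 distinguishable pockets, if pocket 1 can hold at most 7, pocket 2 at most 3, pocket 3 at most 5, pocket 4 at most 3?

10

By stars and bars, unrestricted non-negative solutions to x_1+…+x_4 = 16 number C(16+3,3) = 969.
Subtract solutions that violate a single cap (substitute x_i' = x_i − (cap_i+1)): x_1 ≥ 8 gives C(11,3) = 165; x_2 ≥ 4 gives C(15,3) = 455; x_3 ≥ 6 gives C(13,3) = 286; x_4 ≥ 4 gives C(15,3) = 455. Together 1361.
Add back pairs where two caps are both exceeded: 35 + 10 + 35 + 84 + 165 + 84 = 413.
Subtract triples: 0 + 1 + 0 + 10 = 11.
By inclusion–exclusion the count is 969 − 1361 + 413 − 11 = 10.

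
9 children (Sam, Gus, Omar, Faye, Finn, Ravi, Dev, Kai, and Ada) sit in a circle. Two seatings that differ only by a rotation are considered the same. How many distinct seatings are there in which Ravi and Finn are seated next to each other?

Glue Ravi and Finn into a block (2 internal orders). Seating 8 units around a circle gives (7)! arrangements.
So 2 × (7)! = 2 × 5040 = 10080.

10080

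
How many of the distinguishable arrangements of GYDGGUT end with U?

120

Fix U in the last position and arrange the remaining 6 letters.
Those 6 letters have G appearing 3 times, giving (6)!/(3!) = 120.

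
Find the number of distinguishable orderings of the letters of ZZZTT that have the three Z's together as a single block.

3

Treat the 3 copies of Z as a single block. The multiset to arrange is then {ZZZ, T, T}, 3 items in all.
That gives (3)!/(2!) = 3 arrangements.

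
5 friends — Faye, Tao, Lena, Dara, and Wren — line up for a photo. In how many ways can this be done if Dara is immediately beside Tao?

Glue Dara and Tao into one block (2 internal orders), leaving 4 units to arrange in a row.
That gives 2 × 4! = 2 × 24 = 48.

48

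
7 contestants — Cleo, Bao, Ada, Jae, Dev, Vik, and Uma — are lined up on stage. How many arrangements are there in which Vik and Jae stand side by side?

1440

Place the 5 others and the Vik-Jae pair as 6 objects in a line; the pair has 2 internal arrangements.
That gives 2 × 6! = 2 × 720 = 1440.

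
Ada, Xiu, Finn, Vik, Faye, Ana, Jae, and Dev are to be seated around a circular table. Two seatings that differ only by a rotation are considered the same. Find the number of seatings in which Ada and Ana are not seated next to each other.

Without the restriction there are (7)! = 5040 seatings.
Those with Ada next to Ana: fuse the pair into one unit and seat 7 units around a circle — 2·(6)! = 1440.
Subtracting, 5040 − 1440 = 3600.

3600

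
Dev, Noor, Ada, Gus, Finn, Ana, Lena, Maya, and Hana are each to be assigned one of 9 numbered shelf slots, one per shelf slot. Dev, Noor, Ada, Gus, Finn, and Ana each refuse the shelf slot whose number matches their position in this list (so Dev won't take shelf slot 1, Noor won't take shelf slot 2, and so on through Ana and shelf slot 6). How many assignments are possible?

Let Aᵢ (for 1 ≤ i ≤ 6) be the placements that put person i in their forbidden shelf slot. Any j of these fix j positions, leaving (9−j)! ways to fill the rest, and there are C(6,j) ways to pick which j.
By inclusion–exclusion, the number of valid placements is Σ_{j=0}^{6} (−1)^j C(6,j)·(9−j)!.
Computing: 362880 − 241920 + 75600 − 14400 + 1800 − 144 + 6 = 183822.

183822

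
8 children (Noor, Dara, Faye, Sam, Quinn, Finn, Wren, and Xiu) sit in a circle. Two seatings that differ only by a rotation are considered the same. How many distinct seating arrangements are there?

5040

Fix one person's seat to break rotational symmetry; the remaining 7 people can be arranged in (7)! = 5040 ways.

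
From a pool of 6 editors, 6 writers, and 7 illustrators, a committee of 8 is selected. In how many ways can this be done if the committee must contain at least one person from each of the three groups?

72513

Total 8-person selections from all 19: C(19,8) = 75582.
Subtract selections that omit an entire group: no editors → C(13,8) = 1287; no writers → C(13,8) = 1287; no illustrators → C(12,8) = 495.
Add back selections omitting two groups (i.e. drawn from a single group): C(6,8) + C(6,8) + C(7,8) = 0.
By inclusion–exclusion: 75582 − 3069 + 0 = 72513.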